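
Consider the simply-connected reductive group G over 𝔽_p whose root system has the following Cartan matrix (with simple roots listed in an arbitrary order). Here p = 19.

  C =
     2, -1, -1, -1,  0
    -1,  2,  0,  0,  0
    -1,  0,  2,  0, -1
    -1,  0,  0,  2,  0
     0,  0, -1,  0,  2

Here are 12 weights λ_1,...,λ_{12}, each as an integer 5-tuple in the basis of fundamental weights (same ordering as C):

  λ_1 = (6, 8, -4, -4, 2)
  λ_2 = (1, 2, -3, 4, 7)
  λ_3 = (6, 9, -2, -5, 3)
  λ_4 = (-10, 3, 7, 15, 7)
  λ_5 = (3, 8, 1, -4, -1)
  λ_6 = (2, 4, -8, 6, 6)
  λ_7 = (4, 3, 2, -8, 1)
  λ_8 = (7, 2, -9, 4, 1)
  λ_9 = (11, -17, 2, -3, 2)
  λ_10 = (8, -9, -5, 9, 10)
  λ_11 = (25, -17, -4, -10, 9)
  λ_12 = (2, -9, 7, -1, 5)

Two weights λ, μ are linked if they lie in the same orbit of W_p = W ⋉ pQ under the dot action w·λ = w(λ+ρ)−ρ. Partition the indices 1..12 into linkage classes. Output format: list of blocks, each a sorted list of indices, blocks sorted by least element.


D_5 Cartan matrix, 5 simple roots permuted; ρ=(1,1,1,1,1).

Alcove-folded reps (p=19, 12 weights, presented ϖ-order):

    [1] (1, 9, 2, 3, 0)
    [2] (0, 3, 2, 5, 6)
    [3] (1, 9, 2, 3, 0)
    [4] (4, 1, 3, 3, 0)
    [5] (1, 9, 2, 3, 0)
    [6] (4, 1, 3, 3, 0)
    [7] (2, 2, 1, 5, 2)
    [8] (0, 3, 2, 5, 6)
    [9] (1, 9, 2, 3, 0)
    [10] (4, 1, 3, 3, 0)
    [11] (2, 2, 1, 5, 2)
    [12] (0, 3, 2, 5, 6)

These 12 weights hit 4 W_19-dot-orbits; sizes (4, 3, 3, 2):

[[1, 3, 5, 9], [2, 8, 12], [4, 6, 10], [7, 11]]


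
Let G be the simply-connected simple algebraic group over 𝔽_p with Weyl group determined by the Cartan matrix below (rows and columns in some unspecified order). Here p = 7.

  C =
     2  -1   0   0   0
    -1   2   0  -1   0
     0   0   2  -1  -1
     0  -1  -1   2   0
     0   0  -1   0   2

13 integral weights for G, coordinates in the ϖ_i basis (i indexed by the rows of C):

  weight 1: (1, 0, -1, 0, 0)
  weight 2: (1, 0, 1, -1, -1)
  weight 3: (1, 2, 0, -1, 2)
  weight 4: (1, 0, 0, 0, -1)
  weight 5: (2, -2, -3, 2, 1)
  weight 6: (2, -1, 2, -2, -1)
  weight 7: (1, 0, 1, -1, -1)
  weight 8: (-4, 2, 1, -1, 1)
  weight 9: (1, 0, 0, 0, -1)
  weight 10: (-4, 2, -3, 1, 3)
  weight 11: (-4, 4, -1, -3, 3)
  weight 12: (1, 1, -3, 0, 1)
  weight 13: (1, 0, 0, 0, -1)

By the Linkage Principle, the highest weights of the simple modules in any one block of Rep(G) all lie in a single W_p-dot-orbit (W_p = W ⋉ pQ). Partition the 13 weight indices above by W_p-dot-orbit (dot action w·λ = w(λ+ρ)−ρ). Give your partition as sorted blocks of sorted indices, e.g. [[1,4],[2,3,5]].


Type A_5, rank 5, |W|=720; reorder rows/cols to standard.

W_7-reps of the 13 weights in Ā_7 (same 5-coord order as C):

  λ_1 → (2, 1, 0, 1, 1) · λ_2 → (2, 1, 2, 0, 0) · λ_3 → (0, 3, 1, 0, 1) · λ_4 → (2, 1, 1, 1, 0) · λ_5 → (2, 1, 2, 0, 0) · λ_6 → (2, 1, 2, 0, 0) · λ_7 → (2, 1, 2, 0, 0) · λ_8 → (3, 0, 2, 0, 2) · λ_9 → (2, 1, 1, 1, 0) · λ_10 → (3, 0, 2, 0, 2) · λ_11 → (3, 0, 2, 0, 2) · λ_12 → (2, 1, 1, 1, 0) · λ_13 → (2, 1, 1, 1, 0)

Grouping the 13 weights by Ā_7-representative: 5 linkage classes.

[[1], [2, 5, 6, 7], [3], [4, 9, 12, 13], [8, 10, 11]]


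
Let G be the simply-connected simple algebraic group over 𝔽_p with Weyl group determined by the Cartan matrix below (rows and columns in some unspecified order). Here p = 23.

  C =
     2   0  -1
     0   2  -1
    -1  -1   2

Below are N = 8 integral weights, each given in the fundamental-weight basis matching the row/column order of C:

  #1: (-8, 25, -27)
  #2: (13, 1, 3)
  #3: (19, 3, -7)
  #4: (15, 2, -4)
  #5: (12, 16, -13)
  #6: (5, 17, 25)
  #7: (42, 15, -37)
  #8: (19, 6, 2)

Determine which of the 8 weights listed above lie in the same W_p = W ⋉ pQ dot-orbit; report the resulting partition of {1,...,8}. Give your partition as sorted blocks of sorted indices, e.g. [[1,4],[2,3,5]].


Root system A_3: the 3×3 matrix C matches after relabeling.

Alcove-folded reps (p=23, 8 weights, presented ϖ-order):

  λ_1+ρ ↦ (13, 0, 3);  λ_2+ρ ↦ (14, 2, 4);  λ_3+ρ ↦ (14, 2, 4);  λ_4+ρ ↦ (13, 0, 3);  λ_5+ρ ↦ (1, 5, 12);  λ_6+ρ ↦ (14, 2, 4);  λ_7+ρ ↦ (13, 0, 3);  λ_8+ρ ↦ (13, 0, 3)

Partition of {1..8} into 3 W_23-dot-orbits:

[[1, 4, 7, 8], [2, 3, 6], [5]]


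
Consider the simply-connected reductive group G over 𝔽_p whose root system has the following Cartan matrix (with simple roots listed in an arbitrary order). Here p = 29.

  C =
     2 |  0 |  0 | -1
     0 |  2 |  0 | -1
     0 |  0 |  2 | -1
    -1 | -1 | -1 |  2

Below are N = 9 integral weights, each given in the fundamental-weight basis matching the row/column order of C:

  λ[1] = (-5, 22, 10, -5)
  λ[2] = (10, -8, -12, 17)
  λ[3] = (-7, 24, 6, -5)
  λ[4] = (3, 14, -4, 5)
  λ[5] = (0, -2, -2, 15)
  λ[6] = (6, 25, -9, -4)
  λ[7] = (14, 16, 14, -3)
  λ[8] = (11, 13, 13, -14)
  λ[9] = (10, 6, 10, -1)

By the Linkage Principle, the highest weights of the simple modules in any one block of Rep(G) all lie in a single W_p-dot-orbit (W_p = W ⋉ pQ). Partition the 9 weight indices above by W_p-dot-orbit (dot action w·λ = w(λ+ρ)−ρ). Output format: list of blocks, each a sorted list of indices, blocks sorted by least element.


Cartan matrix: type D_4 (|W|=192); un-permuting the 4 rows.

Alcove-folded reps (p=29, 9 weights, presented ϖ-order):

    λ_1+ρ ↦ (4, 15, 3, 3)
    λ_2+ρ ↦ (11, 7, 11, 0)
    λ_3+ρ ↦ (4, 15, 3, 3)
    λ_4+ρ ↦ (4, 15, 3, 3)
    λ_5+ρ ↦ (1, 1, 1, 12)
    λ_6+ρ ↦ (4, 15, 3, 3)
    λ_7+ρ ↦ (1, 1, 1, 12)
    λ_8+ρ ↦ (1, 1, 1, 12)
    λ_9+ρ ↦ (11, 7, 11, 0)

These 9 weights hit 3 W_29-dot-orbits; sizes (4, 2, 3):

[[1, 3, 4, 6], [2, 9], [5, 7, 8]]


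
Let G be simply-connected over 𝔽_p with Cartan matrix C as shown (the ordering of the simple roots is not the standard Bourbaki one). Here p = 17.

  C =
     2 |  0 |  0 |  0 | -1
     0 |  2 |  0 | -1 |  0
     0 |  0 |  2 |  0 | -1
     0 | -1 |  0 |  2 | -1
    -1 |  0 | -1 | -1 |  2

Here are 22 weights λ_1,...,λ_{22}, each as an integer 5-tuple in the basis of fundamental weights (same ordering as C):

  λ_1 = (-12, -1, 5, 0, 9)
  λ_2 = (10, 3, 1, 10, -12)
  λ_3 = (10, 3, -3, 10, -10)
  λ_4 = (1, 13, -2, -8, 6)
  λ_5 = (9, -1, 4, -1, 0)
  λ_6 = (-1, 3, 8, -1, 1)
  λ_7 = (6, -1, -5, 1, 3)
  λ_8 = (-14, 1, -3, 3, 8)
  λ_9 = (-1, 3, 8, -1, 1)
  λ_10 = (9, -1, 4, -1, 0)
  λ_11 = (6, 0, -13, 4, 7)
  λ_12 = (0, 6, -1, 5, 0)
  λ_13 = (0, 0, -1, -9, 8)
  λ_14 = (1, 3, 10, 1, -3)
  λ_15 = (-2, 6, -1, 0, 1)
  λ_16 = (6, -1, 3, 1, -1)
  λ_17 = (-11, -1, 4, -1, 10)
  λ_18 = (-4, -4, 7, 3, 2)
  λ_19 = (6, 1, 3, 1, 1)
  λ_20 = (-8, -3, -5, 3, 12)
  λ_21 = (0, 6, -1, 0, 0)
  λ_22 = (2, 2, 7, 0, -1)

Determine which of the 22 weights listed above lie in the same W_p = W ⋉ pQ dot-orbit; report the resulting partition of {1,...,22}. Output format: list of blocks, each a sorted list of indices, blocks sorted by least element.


Type D_5, rank 5, |W|=1920; reorder rows/cols to standard.

Alcove-folded reps (p=17, 22 weights, presented ϖ-order):

    λ_1 → (10, 0, 5, 0, 1)
    λ_2 → (0, 4, 9, 0, 2)
    λ_3 → (0, 4, 9, 0, 2)
    λ_4 → (1, 7, 0, 1, 1)
    λ_5 → (10, 0, 5, 0, 1)
    λ_6 → (0, 4, 9, 0, 2)
    λ_7 → (7, 0, 4, 2, 0)
    λ_8 → (7, 0, 4, 2, 0)
    λ_9 → (0, 4, 9, 0, 2)
    λ_10 → (10, 0, 5, 0, 1)
    λ_11 → (3, 3, 8, 1, 0)
    λ_12 → (1, 7, 0, 1, 1)
    λ_13 → (1, 7, 0, 1, 1)
    λ_14 → (0, 4, 9, 0, 2)
    λ_15 → (1, 7, 0, 1, 1)
    λ_16 → (7, 0, 4, 2, 0)
    λ_17 → (10, 0, 5, 0, 1)
    λ_18 → (3, 3, 8, 1, 0)
    λ_19 → (7, 0, 4, 2, 0)
    λ_20 → (7, 0, 4, 2, 0)
    λ_21 → (1, 7, 0, 1, 1)
    λ_22 → (3, 3, 8, 1, 0)

Grouping the 22 weights by Ā_17-representative: 5 linkage classes.

[[1, 5, 10, 17], [2, 3, 6, 9, 14], [4, 12, 13, 15, 21], [7, 8, 16, 19, 20], [11, 18, 22]]


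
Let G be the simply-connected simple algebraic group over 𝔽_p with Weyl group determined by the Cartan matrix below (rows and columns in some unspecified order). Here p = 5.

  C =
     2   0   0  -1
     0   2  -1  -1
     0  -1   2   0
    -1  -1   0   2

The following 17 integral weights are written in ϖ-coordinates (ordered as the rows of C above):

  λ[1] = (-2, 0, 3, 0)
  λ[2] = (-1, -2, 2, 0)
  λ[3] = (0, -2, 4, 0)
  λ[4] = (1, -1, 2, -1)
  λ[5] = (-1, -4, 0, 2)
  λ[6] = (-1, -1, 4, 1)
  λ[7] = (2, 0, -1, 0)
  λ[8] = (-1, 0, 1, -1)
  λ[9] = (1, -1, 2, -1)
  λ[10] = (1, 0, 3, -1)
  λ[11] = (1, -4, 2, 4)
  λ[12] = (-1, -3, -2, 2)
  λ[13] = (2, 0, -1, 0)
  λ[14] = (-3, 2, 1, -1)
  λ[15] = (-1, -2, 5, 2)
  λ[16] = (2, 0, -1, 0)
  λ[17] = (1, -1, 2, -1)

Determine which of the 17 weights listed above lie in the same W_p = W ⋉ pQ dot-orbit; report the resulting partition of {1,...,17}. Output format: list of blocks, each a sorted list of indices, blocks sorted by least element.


Root system A_4: the 4×4 matrix C matches after relabeling.

Folding the 17 weights λ_j+ρ into Ā_5 (reps in the given 4-coord order):

  [1] (0, 1, 3, 0)
  [2] (0, 1, 2, 0)
  [3] (0, 1, 3, 0)
  [4] (2, 0, 3, 0)
  [5] (0, 1, 2, 0)
  [6] (2, 0, 3, 0)
  [7] (3, 1, 0, 1)
  [8] (0, 1, 2, 0)
  [9] (2, 0, 3, 0)
  [10] (0, 1, 2, 0)
  [11] (0, 1, 2, 2)
  [12] (0, 1, 2, 0)
  [13] (3, 1, 0, 1)
  [14] (0, 1, 2, 2)
  [15] (2, 0, 2, 1)
  [16] (3, 1, 0, 1)
  [17] (2, 0, 3, 0)

Grouping the 17 weights by Ā_5-representative: 6 linkage classes.

[[1, 3], [2, 5, 8, 10, 12], [4, 6, 9, 17], [7, 13, 16], [11, 14], [15]]


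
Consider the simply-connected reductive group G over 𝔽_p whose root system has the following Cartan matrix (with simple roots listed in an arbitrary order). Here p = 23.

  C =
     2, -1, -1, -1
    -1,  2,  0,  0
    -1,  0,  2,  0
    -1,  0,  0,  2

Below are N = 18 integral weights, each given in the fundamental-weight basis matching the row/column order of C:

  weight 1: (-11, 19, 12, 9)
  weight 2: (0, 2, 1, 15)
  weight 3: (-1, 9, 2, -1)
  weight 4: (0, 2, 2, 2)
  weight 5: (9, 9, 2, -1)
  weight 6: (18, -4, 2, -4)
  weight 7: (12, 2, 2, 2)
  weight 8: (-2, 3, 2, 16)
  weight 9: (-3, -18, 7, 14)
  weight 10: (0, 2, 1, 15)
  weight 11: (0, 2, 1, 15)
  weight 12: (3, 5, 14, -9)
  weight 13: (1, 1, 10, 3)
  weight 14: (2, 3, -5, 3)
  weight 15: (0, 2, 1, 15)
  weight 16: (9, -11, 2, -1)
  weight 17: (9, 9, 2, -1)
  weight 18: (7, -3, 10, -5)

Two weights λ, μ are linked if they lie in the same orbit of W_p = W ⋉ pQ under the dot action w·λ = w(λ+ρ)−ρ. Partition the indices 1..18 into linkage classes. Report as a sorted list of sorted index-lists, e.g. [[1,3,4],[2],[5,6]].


Cartan matrix: type D_4 (|W|=192); un-permuting the 4 rows.

Folding the 18 weights λ_j+ρ into Ā_23 (reps in the given 4-coord order):

  [1] (0, 10, 3, 0) · [2] (1, 3, 2, 16) · [3] (0, 10, 3, 0) · [4] (1, 3, 3, 3) · [5] (0, 10, 3, 0) · [6] (1, 3, 3, 3) · [7] (1, 3, 3, 3) · [8] (1, 3, 2, 16) · [9] (2, 2, 11, 4) · [10] (1, 3, 2, 16) · [11] (1, 3, 2, 16) · [12] (2, 2, 11, 4) · [13] (2, 2, 11, 4) · [14] (1, 3, 3, 3) · [15] (1, 3, 2, 16) · [16] (0, 10, 3, 0) · [17] (0, 10, 3, 0) · [18] (2, 2, 11, 4)

The 18 indices split into 4 linkage classes (same alcove rep ⇔ same W_23-dot-orbit):

[[1, 3, 5, 16, 17], [2, 8, 10, 11, 15], [4, 6, 7, 14], [9, 12, 13, 18]]


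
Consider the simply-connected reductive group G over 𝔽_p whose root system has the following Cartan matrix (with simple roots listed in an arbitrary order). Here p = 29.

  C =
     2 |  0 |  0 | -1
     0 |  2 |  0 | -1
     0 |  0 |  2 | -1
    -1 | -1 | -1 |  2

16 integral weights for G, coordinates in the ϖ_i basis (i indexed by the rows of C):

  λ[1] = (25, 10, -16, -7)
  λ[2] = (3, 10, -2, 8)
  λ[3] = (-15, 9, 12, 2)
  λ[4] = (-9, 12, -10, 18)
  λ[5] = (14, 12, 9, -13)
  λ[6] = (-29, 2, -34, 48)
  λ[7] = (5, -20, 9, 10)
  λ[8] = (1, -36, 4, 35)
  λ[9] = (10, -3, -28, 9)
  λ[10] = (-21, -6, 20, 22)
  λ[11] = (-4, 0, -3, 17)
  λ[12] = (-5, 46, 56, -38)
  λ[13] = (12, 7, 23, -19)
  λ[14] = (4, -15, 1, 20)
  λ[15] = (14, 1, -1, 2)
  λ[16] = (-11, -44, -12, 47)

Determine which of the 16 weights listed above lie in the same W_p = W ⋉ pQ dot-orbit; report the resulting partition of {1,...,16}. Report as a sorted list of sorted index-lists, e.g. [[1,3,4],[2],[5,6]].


D_4 Cartan matrix, 4 simple roots permuted; ρ=(1,1,1,1).

W_29-reps of the 16 weights in Ā_29 (same 4-coord order as C):

  1: (5, 10, 6, 3) · 2: (4, 11, 1, 5) · 3: (3, 1, 2, 10) · 4: (5, 10, 6, 3) · 5: (3, 1, 2, 10) · 6: (4, 11, 1, 5) · 7: (2, 11, 2, 6) · 8: (5, 14, 2, 1) · 9: (2, 11, 2, 6) · 10: (5, 10, 6, 3) · 11: (3, 1, 2, 10) · 12: (4, 11, 1, 5) · 13: (5, 10, 6, 3) · 14: (5, 14, 2, 1) · 15: (15, 2, 0, 3) · 16: (5, 10, 6, 3)

These 16 weights hit 6 W_29-dot-orbits; sizes (5, 3, 3, 2, 2, 1):

[[1, 4, 10, 13, 16], [2, 6, 12], [3, 5, 11], [7, 9], [8, 14], [15]]


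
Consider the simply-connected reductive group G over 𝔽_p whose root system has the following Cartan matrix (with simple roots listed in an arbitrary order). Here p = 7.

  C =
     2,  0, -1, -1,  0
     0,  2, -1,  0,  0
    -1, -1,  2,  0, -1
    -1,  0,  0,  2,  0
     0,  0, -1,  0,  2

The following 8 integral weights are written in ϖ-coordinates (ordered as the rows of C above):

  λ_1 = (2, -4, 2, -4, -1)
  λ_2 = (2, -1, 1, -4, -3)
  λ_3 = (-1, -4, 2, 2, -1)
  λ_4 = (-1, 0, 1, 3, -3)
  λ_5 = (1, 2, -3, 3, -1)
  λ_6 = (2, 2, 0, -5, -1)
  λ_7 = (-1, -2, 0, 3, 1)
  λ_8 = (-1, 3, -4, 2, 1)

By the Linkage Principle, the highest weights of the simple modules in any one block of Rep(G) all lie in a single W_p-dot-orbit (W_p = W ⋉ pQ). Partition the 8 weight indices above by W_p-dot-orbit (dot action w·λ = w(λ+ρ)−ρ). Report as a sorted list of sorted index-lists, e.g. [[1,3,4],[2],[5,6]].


D_5 Cartan matrix, 5 simple roots permuted; ρ=(1,1,1,1,1).

W_7-reps of the 8 weights in Ā_7 (same 5-coord order as C):

  [1] (0, 3, 0, 3, 0) · [2] (0, 0, 0, 3, 2) · [3] (0, 3, 0, 3, 0) · [4] (0, 1, 0, 4, 2) · [5] (0, 1, 0, 4, 2) · [6] (0, 3, 0, 3, 0) · [7] (0, 1, 0, 4, 2) · [8] (2, 0, 1, 0, 0)

These 8 weights hit 4 W_7-dot-orbits; sizes (3, 1, 3, 1):

[[1, 3, 6], [2], [4, 5, 7], [8]]


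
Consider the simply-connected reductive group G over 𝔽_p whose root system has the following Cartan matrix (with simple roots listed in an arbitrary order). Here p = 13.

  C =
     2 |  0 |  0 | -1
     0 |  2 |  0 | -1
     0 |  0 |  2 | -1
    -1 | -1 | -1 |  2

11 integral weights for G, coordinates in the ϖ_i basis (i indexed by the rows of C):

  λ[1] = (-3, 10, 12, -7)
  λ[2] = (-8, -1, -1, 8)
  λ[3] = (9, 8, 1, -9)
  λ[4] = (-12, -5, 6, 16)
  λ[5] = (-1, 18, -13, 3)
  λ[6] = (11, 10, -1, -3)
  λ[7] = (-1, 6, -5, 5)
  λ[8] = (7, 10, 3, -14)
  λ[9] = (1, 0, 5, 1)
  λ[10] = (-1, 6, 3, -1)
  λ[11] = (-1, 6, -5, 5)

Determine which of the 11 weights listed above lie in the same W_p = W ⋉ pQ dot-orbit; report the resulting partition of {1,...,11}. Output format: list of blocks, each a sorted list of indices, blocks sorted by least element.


Type D_4, rank 4, |W|=192; reorder rows/cols to standard.

λ_j+ρ reflected into Ā_13 (⟨·,θ^∨⟩≤13); 4-tuples as given:

  [1] (3, 0, 2, 3);  [2] (7, 0, 0, 2);  [3] (2, 1, 6, 2);  [4] (0, 7, 4, 0);  [5] (2, 1, 6, 2);  [6] (2, 1, 6, 2);  [7] (0, 7, 4, 0);  [8] (2, 1, 6, 2);  [9] (2, 1, 6, 2);  [10] (0, 7, 4, 0);  [11] (0, 7, 4, 0)

Grouping the 11 weights by Ā_13-representative: 4 linkage classes.

[[1], [2], [3, 5, 6, 8, 9], [4, 7, 10, 11]]


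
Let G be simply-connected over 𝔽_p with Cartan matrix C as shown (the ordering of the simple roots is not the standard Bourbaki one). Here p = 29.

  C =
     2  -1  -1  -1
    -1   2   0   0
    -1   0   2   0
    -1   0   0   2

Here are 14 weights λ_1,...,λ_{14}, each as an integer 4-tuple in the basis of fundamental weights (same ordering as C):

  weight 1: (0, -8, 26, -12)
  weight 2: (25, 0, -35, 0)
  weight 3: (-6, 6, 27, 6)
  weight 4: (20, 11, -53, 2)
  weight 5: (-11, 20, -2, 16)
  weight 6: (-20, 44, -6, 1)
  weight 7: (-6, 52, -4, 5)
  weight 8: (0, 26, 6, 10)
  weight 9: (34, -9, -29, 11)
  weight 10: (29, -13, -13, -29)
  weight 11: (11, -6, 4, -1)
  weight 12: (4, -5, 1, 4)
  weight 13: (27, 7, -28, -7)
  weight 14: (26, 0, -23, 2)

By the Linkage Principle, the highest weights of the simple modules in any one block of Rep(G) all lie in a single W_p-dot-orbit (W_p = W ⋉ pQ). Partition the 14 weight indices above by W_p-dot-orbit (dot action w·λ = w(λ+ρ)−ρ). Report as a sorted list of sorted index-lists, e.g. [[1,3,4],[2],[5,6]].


Dynkin diagram of C (from the 6 off-diagonal −1 entries): D_4.

Alcove-folded reps (p=29, 14 weights, presented ϖ-order):

  1: (1, 10, 10, 6);  2: (1, 1, 20, 1);  3: (1, 1, 20, 1);  4: (1, 4, 2, 5);  5: (1, 10, 10, 6);  6: (1, 4, 2, 5);  7: (1, 4, 2, 5);  8: (1, 10, 10, 6);  9: (1, 10, 10, 6);  10: (1, 10, 10, 6);  11: (7, 5, 5, 0);  12: (1, 4, 2, 5);  13: (1, 1, 20, 1);  14: (1, 1, 20, 1)

Linkage partition of the 14 weights (4 classes, p=29):

[[1, 5, 8, 9, 10], [2, 3, 13, 14], [4, 6, 7, 12], [11]]


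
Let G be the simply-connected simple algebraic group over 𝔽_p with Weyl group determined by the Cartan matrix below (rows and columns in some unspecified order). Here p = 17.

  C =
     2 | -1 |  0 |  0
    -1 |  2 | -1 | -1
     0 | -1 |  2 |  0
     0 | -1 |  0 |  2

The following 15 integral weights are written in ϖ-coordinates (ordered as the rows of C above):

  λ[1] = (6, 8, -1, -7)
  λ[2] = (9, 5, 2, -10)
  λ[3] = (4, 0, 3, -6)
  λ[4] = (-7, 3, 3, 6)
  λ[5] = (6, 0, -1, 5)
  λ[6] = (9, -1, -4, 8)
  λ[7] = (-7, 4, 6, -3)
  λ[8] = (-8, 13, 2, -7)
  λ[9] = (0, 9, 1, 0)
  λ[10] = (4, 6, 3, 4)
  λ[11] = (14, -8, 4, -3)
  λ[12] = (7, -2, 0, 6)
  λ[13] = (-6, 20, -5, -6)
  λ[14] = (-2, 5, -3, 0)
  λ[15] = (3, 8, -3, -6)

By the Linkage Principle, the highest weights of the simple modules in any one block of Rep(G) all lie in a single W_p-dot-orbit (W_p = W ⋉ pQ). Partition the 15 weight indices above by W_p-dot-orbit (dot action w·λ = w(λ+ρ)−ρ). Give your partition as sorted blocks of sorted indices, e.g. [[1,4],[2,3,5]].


Cartan matrix: type D_4 (|W|=192); un-permuting the 4 rows.

Folding the 15 weights λ_j+ρ into Ā_17 (reps in the given 4-coord order):

  1: (7, 1, 0, 6)
  2: (7, 1, 0, 6)
  3: (1, 4, 0, 1)
  4: (4, 2, 2, 5)
  5: (7, 1, 0, 6)
  6: (7, 1, 0, 6)
  7: (3, 2, 4, 1)
  8: (7, 0, 3, 6)
  9: (1, 3, 2, 1)
  10: (1, 4, 0, 1)
  11: (4, 2, 2, 5)
  12: (7, 1, 0, 6)
  13: (1, 4, 0, 1)
  14: (1, 3, 2, 1)
  15: (4, 2, 2, 5)

The 15 indices split into 6 linkage classes (same alcove rep ⇔ same W_17-dot-orbit):

[[1, 2, 5, 6, 12], [3, 10, 13], [4, 11, 15], [7], [8], [9, 14]]


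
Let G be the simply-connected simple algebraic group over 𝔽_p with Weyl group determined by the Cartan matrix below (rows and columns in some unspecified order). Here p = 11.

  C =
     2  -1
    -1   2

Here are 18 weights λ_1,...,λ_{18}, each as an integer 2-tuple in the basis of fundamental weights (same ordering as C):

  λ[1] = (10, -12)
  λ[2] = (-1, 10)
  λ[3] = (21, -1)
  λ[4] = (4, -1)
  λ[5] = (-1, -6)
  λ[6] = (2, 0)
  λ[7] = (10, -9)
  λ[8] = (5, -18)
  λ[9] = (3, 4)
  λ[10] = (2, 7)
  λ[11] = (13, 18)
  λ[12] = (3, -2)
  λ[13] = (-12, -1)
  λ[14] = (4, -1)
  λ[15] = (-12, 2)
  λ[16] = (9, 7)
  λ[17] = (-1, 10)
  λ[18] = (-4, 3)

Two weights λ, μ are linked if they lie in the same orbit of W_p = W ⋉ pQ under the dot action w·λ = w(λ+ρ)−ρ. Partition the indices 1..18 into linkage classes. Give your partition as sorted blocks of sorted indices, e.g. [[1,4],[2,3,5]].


A_2 Cartan matrix, 2 simple roots permuted; ρ=(1,1).

Alcove-folded reps (p=11, 18 weights, presented ϖ-order):

  [1] (0, 11)
  [2] (0, 11)
  [3] (0, 11)
  [4] (5, 0)
  [5] (5, 0)
  [6] (3, 1)
  [7] (3, 8)
  [8] (5, 0)
  [9] (4, 5)
  [10] (3, 8)
  [11] (3, 8)
  [12] (3, 1)
  [13] (0, 11)
  [14] (5, 0)
  [15] (3, 8)
  [16] (3, 1)
  [17] (0, 11)
  [18] (3, 1)

These 18 weights hit 5 W_11-dot-orbits; sizes (5, 4, 4, 4, 1):

[[1, 2, 3, 13, 17], [4, 5, 8, 14], [6, 12, 16, 18], [7, 10, 11, 15], [9]]


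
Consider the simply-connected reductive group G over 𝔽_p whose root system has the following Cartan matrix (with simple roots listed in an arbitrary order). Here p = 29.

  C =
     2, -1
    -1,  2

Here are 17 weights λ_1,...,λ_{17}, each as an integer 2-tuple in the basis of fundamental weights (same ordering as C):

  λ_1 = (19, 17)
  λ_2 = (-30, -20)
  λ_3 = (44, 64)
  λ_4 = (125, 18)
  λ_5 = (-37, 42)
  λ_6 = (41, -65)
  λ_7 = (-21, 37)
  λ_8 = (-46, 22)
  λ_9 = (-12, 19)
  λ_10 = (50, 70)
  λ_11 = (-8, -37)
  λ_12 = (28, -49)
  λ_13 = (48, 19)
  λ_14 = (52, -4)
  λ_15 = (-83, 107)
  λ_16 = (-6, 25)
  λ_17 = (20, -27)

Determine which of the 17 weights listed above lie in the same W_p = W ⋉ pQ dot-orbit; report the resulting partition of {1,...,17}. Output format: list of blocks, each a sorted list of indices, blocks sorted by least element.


A_2 Cartan matrix, 2 simple roots permuted; ρ=(1,1).

W_29-reps of the 17 weights in Ā_29 (same 2-coord order as C):

    λ_1+ρ ↦ (11, 9)
    λ_2+ρ ↦ (0, 10)
    λ_3+ρ ↦ (7, 6)
    λ_4+ρ ↦ (0, 10)
    λ_5+ρ ↦ (15, 7)
    λ_6+ρ ↦ (7, 6)
    λ_7+ρ ↦ (11, 9)
    λ_8+ρ ↦ (7, 6)
    λ_9+ρ ↦ (11, 9)
    λ_10+ρ ↦ (7, 6)
    λ_11+ρ ↦ (15, 7)
    λ_12+ρ ↦ (0, 10)
    λ_13+ρ ↦ (11, 9)
    λ_14+ρ ↦ (5, 21)
    λ_15+ρ ↦ (5, 21)
    λ_16+ρ ↦ (5, 21)
    λ_17+ρ ↦ (5, 21)

Partition of {1..17} into 5 W_29-dot-orbits:

[[1, 7, 9, 13], [2, 4, 12], [3, 6, 8, 10], [5, 11], [14, 15, 16, 17]]


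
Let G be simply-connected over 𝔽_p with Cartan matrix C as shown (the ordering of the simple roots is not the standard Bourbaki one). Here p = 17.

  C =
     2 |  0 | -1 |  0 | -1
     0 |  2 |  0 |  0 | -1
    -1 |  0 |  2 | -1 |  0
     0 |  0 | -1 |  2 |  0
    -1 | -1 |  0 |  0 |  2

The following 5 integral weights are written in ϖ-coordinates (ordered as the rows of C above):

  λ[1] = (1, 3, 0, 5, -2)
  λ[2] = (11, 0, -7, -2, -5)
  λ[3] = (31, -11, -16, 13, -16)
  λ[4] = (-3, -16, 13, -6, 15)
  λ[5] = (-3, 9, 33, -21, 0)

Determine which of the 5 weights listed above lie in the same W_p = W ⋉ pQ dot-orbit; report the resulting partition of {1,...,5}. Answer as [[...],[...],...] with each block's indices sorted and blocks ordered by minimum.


C ↔ A_5 under row/col permutation; |W(A_5)| = 720.

Each λ_j+ρ reduced to Ā_17; 5-tuples below use C's row order:

  1: (1, 3, 1, 6, 1);  2: (1, 3, 1, 6, 1);  3: (0, 0, 8, 6, 2);  4: (1, 3, 1, 6, 1);  5: (6, 1, 6, 3, 1)

Partition of {1..5} into 3 W_17-dot-orbits:

[[1, 2, 4], [3], [5]]


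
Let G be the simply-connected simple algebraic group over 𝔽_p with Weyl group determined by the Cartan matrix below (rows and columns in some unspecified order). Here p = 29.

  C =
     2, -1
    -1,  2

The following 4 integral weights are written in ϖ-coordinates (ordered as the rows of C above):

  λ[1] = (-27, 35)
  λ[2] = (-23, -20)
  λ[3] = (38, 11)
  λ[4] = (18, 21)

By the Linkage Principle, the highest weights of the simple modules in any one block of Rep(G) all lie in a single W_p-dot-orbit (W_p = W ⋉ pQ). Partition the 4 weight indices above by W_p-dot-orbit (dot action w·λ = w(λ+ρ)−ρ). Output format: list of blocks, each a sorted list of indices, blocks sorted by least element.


Type A_2, rank 2, |W|=6; reorder rows/cols to standard.

Alcove-folded reps (p=29, 4 weights, presented ϖ-order):

  λ_1 → (19, 3);  λ_2 → (7, 10);  λ_3 → (7, 10);  λ_4 → (7, 10)

Linkage partition of the 4 weights (2 classes, p=29):

[[1], [2, 3, 4]]


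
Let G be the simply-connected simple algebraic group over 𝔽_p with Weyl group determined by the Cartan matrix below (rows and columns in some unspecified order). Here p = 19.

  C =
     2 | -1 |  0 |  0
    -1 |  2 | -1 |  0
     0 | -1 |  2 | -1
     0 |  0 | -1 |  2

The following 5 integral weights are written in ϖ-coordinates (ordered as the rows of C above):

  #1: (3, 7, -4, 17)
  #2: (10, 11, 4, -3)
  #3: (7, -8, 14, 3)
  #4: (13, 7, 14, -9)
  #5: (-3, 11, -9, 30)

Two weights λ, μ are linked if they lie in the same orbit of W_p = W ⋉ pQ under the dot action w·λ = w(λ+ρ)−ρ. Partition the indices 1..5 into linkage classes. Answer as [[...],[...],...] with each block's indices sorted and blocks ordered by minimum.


A_4 Cartan matrix, 4 simple roots permuted; ρ=(1,1,1,1).

W_19-reps of the 5 weights in Ā_19 (same 4-coord order as C):

  λ_1+ρ ↦ (4, 1, 3, 7);  λ_2+ρ ↦ (2, 8, 4, 3);  λ_3+ρ ↦ (0, 7, 8, 3);  λ_4+ρ ↦ (4, 1, 3, 7);  λ_5+ρ ↦ (2, 8, 4, 3)

These 5 weights hit 3 W_19-dot-orbits; sizes (2, 2, 1):

[[1, 4], [2, 5], [3]]


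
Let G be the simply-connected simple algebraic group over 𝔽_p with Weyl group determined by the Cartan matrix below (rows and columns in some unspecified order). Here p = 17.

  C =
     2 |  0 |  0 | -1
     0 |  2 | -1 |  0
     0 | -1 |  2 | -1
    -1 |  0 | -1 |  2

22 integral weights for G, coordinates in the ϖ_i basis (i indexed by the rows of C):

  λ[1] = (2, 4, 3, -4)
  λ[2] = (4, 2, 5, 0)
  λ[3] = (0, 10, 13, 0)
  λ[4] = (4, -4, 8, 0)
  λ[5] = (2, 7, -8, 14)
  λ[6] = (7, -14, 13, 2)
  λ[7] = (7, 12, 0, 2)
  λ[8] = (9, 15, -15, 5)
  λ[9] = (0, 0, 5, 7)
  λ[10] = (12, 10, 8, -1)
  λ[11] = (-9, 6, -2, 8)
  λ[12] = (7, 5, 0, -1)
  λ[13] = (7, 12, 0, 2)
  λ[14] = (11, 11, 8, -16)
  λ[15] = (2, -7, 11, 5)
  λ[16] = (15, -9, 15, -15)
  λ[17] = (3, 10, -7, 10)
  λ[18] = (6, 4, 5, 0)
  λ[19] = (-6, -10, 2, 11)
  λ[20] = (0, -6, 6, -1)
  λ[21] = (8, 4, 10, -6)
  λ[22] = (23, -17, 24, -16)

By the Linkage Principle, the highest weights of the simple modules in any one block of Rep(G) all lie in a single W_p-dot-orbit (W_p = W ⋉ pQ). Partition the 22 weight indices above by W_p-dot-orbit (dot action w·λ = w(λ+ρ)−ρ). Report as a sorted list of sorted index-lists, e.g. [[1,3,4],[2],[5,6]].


Dynkin diagram of C (from the 6 off-diagonal −1 entries): A_4.

W_17-reps of the 22 weights in Ā_17 (same 4-coord order as C):

    1: (0, 5, 1, 3)
    2: (5, 3, 6, 1)
    3: (1, 1, 6, 8)
    4: (5, 3, 6, 1)
    5: (1, 1, 6, 8)
    6: (0, 5, 1, 3)
    7: (0, 5, 1, 3)
    8: (1, 1, 6, 8)
    9: (1, 1, 6, 8)
    10: (0, 5, 1, 3)
    11: (8, 6, 1, 0)
    12: (8, 6, 1, 0)
    13: (0, 5, 1, 3)
    14: (1, 2, 6, 5)
    15: (1, 2, 6, 5)
    16: (1, 1, 6, 8)
    17: (1, 2, 6, 5)
    18: (5, 3, 6, 1)
    19: (5, 3, 6, 1)
    20: (1, 5, 2, 0)
    21: (1, 2, 6, 5)
    22: (8, 6, 1, 0)

Grouping the 22 weights by Ā_17-representative: 6 linkage classes.

[[1, 6, 7, 10, 13], [2, 4, 18, 19], [3, 5, 8, 9, 16], [11, 12, 22], [14, 15, 17, 21], [20]]


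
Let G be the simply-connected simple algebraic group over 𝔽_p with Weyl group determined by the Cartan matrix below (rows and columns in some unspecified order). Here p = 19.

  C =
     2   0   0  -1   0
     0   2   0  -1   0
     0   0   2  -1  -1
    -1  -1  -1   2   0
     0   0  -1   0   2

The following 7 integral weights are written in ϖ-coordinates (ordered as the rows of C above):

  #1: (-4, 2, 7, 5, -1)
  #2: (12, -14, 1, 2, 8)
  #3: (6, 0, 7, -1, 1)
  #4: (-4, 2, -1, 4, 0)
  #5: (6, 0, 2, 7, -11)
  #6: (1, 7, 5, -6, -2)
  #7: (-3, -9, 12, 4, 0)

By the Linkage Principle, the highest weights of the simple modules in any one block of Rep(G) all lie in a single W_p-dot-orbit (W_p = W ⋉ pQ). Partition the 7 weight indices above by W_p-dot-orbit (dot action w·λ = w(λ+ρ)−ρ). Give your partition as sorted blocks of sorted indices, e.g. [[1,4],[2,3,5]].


Cartan matrix: type D_5 (|W|=1920); un-permuting the 5 rows.

Alcove-folded reps (p=19, 7 weights, presented ϖ-order):

  λ_1 → (3, 3, 0, 2, 1)
  λ_2 → (3, 3, 0, 2, 1)
  λ_3 → (7, 1, 1, 0, 2)
  λ_4 → (3, 3, 0, 2, 1)
  λ_5 → (7, 1, 1, 0, 2)
  λ_6 → (3, 3, 0, 2, 1)
  λ_7 → (3, 3, 0, 2, 1)

Linkage partition of the 7 weights (2 classes, p=19):

[[1, 2, 4, 6, 7], [3, 5]]


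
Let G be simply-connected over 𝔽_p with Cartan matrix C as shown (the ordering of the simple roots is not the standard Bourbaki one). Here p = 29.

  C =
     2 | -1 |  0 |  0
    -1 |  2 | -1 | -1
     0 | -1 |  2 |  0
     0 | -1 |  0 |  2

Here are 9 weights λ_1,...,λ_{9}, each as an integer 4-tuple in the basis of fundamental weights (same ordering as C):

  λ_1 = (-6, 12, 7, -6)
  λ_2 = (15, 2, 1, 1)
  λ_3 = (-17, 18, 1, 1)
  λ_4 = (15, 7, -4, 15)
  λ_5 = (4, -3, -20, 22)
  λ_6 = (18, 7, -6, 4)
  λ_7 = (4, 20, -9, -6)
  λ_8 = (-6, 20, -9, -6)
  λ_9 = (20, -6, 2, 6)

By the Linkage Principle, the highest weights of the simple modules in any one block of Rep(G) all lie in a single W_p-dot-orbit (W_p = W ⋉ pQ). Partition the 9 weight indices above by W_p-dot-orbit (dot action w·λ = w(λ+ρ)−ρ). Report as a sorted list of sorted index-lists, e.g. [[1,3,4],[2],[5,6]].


D_4 Cartan matrix, 4 simple roots permuted; ρ=(1,1,1,1).

Each λ_j+ρ reduced to Ā_29; 4-tuples below use C's row order:

  λ_1 → (5, 3, 8, 5) · λ_2 → (16, 3, 2, 2) · λ_3 → (16, 3, 2, 2) · λ_4 → (5, 3, 8, 5) · λ_5 → (16, 3, 2, 2) · λ_6 → (16, 3, 2, 2) · λ_7 → (5, 3, 8, 5) · λ_8 → (5, 3, 8, 5) · λ_9 → (16, 3, 2, 2)

2 distinct reps among the 9 weights ⇒ 2 W_29-linkage classes:

[[1, 4, 7, 8], [2, 3, 5, 6, 9]]


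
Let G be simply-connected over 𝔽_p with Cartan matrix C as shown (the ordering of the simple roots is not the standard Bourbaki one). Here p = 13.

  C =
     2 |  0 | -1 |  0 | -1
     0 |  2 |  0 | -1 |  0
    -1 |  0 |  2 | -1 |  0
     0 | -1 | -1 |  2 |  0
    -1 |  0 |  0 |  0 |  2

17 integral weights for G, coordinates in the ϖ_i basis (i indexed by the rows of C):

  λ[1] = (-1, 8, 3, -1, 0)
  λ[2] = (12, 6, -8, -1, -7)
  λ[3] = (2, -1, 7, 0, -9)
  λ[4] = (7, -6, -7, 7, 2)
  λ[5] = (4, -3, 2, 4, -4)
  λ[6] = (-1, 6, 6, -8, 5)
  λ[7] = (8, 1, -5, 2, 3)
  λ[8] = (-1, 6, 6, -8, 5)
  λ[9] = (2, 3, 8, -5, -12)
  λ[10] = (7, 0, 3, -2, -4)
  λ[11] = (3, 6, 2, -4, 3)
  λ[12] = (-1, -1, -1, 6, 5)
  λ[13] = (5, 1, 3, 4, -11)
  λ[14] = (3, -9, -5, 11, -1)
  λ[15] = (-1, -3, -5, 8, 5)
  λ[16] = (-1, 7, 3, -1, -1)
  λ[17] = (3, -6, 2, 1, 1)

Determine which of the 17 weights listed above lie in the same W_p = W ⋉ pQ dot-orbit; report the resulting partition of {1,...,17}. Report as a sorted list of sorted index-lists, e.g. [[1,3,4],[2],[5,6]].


C ↔ A_5 under row/col permutation; |W(A_5)| = 720.

Folding the 17 weights λ_j+ρ into Ā_13 (reps in the given 5-coord order):

  λ_1 → (0, 8, 4, 0, 0)
  λ_2 → (0, 0, 0, 7, 6)
  λ_3 → (5, 0, 3, 1, 3)
  λ_4 → (2, 2, 3, 3, 3)
  λ_5 → (2, 2, 3, 3, 3)
  λ_6 → (0, 0, 0, 7, 6)
  λ_7 → (5, 0, 3, 1, 3)
  λ_8 → (0, 0, 0, 7, 6)
  λ_9 → (5, 0, 3, 1, 3)
  λ_10 → (5, 0, 3, 1, 3)
  λ_11 → (4, 2, 0, 3, 2)
  λ_12 → (0, 0, 0, 7, 6)
  λ_13 → (4, 2, 0, 3, 2)
  λ_14 → (0, 8, 4, 0, 0)
  λ_15 → (4, 2, 0, 3, 2)
  λ_16 → (0, 8, 4, 0, 0)
  λ_17 → (4, 2, 0, 3, 2)

5 distinct reps among the 17 weights ⇒ 5 W_13-linkage classes:

[[1, 14, 16], [2, 6, 8, 12], [3, 7, 9, 10], [4, 5], [11, 13, 15, 17]]


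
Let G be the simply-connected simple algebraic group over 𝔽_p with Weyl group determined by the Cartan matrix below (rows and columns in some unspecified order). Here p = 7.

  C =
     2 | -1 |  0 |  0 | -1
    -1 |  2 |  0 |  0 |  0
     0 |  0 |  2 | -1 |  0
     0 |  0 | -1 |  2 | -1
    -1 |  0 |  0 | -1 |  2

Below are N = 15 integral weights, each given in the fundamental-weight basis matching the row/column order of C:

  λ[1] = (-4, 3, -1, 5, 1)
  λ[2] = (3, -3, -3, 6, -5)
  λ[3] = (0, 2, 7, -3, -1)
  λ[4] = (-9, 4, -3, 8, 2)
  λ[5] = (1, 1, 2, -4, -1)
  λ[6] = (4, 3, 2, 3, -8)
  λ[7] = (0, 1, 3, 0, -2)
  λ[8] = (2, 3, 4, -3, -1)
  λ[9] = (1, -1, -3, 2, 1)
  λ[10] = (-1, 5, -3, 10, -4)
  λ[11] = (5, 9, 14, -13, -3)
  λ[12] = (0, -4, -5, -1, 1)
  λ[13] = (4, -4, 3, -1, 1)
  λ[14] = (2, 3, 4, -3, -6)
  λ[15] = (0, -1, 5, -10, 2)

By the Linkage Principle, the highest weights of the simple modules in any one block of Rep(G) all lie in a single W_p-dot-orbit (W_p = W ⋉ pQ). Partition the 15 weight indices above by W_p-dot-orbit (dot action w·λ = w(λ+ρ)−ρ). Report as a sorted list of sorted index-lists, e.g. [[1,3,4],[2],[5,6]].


Type A_5, rank 5, |W|=720; reorder rows/cols to standard.

λ_j+ρ reflected into Ā_7 (⟨·,θ^∨⟩≤7); 5-tuples as given:

  λ_1+ρ ↦ (1, 0, 1, 3, 1)
  λ_2+ρ ↦ (2, 0, 2, 1, 2)
  λ_3+ρ ↦ (0, 1, 3, 0, 1)
  λ_4+ρ ↦ (2, 0, 2, 1, 2)
  λ_5+ρ ↦ (1, 1, 0, 0, 2)
  λ_6+ρ ↦ (2, 0, 2, 1, 2)
  λ_7+ρ ↦ (0, 2, 4, 0, 1)
  λ_8+ρ ↦ (1, 1, 0, 0, 2)
  λ_9+ρ ↦ (2, 0, 2, 1, 2)
  λ_10+ρ ↦ (0, 1, 3, 0, 1)
  λ_11+ρ ↦ (0, 2, 4, 0, 1)
  λ_12+ρ ↦ (1, 1, 0, 0, 2)
  λ_13+ρ ↦ (1, 1, 0, 0, 2)
  λ_14+ρ ↦ (2, 0, 2, 1, 2)
  λ_15+ρ ↦ (0, 3, 1, 0, 1)

The 15 indices split into 6 linkage classes (same alcove rep ⇔ same W_7-dot-orbit):

[[1], [2, 4, 6, 9, 14], [3, 10], [5, 8, 12, 13], [7, 11], [15]]


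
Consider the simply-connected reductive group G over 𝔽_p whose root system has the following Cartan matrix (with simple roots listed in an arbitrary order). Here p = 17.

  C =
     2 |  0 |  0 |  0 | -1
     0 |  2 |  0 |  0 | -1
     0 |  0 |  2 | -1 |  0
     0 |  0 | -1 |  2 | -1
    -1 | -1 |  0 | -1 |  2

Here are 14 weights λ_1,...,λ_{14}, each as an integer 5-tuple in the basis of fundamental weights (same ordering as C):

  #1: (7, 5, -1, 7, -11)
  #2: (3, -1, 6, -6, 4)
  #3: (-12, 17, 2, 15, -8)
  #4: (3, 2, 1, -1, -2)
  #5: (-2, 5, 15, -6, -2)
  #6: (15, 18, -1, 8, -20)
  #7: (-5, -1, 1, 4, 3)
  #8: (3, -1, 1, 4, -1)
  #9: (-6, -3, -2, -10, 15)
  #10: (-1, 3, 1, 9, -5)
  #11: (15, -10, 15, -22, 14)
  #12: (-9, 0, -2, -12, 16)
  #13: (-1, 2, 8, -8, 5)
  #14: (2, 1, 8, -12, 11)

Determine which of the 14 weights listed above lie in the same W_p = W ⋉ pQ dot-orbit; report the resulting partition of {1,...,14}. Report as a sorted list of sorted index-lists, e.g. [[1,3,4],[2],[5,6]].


Root system D_5: the 5×5 matrix C matches after relabeling.

λ_j+ρ reflected into Ā_17 (⟨·,θ^∨⟩≤17); 5-tuples as given:

  λ_1 → (2, 4, 2, 0, 2) · λ_2 → (4, 0, 2, 5, 0) · λ_3 → (4, 1, 9, 0, 1) · λ_4 → (3, 2, 1, 1, 0) · λ_5 → (4, 1, 9, 0, 1) · λ_6 → (1, 2, 2, 6, 0) · λ_7 → (4, 0, 2, 5, 0) · λ_8 → (4, 0, 2, 5, 0) · λ_9 → (4, 1, 9, 0, 1) · λ_10 → (4, 0, 2, 5, 0) · λ_11 → (4, 1, 9, 0, 1) · λ_12 → (4, 1, 9, 0, 1) · λ_13 → (1, 2, 2, 6, 0) · λ_14 → (3, 2, 1, 1, 0)

These 14 weights hit 5 W_17-dot-orbits; sizes (1, 4, 5, 2, 2):

[[1], [2, 7, 8, 10], [3, 5, 9, 11, 12], [4, 14], [6, 13]]


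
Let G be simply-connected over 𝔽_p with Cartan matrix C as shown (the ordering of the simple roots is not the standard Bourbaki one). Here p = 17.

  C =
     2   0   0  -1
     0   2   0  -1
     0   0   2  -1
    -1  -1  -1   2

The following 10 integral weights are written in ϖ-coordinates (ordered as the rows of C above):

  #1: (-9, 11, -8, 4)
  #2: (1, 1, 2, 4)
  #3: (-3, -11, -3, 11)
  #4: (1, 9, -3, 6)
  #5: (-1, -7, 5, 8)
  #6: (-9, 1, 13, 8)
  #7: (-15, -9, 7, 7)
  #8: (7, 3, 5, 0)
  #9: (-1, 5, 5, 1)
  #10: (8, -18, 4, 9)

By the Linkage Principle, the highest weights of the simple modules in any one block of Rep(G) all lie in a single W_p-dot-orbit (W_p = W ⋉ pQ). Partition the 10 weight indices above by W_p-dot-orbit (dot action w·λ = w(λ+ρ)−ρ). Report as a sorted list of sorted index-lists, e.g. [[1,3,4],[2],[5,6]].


C ↔ D_4 under row/col permutation; |W(D_4)| = 192.

Folding the 10 weights λ_j+ρ into Ā_17 (reps in the given 4-coord order):

  λ_1+ρ ↦ (2, 2, 3, 5)
  λ_2+ρ ↦ (2, 2, 3, 5)
  λ_3+ρ ↦ (0, 8, 0, 2)
  λ_4+ρ ↦ (0, 8, 0, 2)
  λ_5+ρ ↦ (0, 6, 6, 2)
  λ_6+ρ ↦ (0, 6, 6, 2)
  λ_7+ρ ↦ (0, 6, 6, 2)
  λ_8+ρ ↦ (6, 2, 4, 2)
  λ_9+ρ ↦ (0, 6, 6, 2)
  λ_10+ρ ↦ (0, 8, 0, 2)

These 10 weights hit 4 W_17-dot-orbits; sizes (2, 3, 4, 1):

[[1, 2], [3, 4, 10], [5, 6, 7, 9], [8]]


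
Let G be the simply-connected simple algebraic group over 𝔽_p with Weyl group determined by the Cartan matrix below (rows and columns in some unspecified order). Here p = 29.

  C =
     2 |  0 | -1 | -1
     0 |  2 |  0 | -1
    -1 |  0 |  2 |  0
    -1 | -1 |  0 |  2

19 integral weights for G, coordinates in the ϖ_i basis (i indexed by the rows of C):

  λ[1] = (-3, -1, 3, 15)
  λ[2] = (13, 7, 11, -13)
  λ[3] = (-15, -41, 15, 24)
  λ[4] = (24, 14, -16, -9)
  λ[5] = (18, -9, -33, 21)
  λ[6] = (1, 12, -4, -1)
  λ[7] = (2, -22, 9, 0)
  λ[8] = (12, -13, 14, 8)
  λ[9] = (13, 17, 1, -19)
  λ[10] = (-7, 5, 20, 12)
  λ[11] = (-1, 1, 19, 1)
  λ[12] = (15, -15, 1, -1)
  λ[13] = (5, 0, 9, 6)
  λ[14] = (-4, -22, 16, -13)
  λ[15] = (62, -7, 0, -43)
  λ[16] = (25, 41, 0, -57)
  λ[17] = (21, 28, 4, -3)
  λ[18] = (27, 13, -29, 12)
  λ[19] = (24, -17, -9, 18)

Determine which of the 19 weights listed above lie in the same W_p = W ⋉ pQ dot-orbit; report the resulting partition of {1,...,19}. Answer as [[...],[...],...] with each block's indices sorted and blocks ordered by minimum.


Type A_4, rank 4, |W|=120; reorder rows/cols to standard.

Alcove-folded reps (p=29, 19 weights, presented ϖ-order):

  [1] (2, 0, 2, 14);  [2] (2, 4, 12, 8);  [3] (2, 0, 2, 14);  [4] (2, 4, 12, 8);  [5] (10, 1, 7, 3);  [6] (0, 12, 2, 1);  [7] (10, 1, 7, 3);  [8] (10, 1, 7, 3);  [9] (2, 0, 2, 14);  [10] (6, 1, 10, 7);  [11] (0, 2, 20, 2);  [12] (2, 0, 2, 14);  [13] (6, 1, 10, 7);  [14] (2, 4, 12, 8);  [15] (6, 1, 10, 7);  [16] (0, 12, 2, 1);  [17] (0, 2, 20, 2);  [18] (0, 12, 2, 1);  [19] (10, 1, 7, 3)

These 19 weights hit 6 W_29-dot-orbits; sizes (4, 3, 4, 3, 3, 2):

[[1, 3, 9, 12], [2, 4, 14], [5, 7, 8, 19], [6, 16, 18], [10, 13, 15], [11, 17]]


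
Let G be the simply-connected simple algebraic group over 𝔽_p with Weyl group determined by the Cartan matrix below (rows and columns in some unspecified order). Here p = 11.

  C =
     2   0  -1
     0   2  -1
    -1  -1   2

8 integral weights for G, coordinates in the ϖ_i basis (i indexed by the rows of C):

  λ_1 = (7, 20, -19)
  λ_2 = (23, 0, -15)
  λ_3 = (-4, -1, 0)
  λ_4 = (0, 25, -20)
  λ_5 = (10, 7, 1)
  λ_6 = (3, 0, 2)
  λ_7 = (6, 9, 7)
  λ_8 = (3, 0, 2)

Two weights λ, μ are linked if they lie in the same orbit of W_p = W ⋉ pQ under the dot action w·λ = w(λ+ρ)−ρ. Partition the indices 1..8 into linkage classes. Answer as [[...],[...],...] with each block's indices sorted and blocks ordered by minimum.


Type A_3, rank 3, |W|=24; reorder rows/cols to standard.

Alcove-folded reps (p=11, 8 weights, presented ϖ-order):

  λ_1 → (0, 7, 1) · λ_2 → (1, 2, 0) · λ_3 → (1, 2, 0) · λ_4 → (4, 1, 3) · λ_5 → (1, 2, 0) · λ_6 → (4, 1, 3) · λ_7 → (4, 1, 3) · λ_8 → (4, 1, 3)

Linkage partition of the 8 weights (3 classes, p=11):

[[1], [2, 3, 5], [4, 6, 7, 8]]


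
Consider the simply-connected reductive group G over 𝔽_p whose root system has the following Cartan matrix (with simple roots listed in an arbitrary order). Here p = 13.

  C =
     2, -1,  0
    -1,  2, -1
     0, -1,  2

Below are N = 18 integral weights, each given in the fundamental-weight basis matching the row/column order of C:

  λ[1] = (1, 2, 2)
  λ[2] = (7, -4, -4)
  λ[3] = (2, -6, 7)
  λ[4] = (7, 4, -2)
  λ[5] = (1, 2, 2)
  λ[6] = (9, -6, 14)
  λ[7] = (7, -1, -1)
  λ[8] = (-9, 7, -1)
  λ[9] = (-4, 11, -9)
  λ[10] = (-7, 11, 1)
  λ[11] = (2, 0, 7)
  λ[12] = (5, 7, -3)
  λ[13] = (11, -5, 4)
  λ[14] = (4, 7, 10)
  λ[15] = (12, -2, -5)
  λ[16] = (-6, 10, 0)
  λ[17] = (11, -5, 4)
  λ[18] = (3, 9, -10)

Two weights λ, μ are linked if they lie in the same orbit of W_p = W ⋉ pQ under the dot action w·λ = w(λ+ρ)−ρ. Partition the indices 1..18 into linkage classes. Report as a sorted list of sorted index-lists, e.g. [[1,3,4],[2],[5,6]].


A_3 Cartan matrix, 3 simple roots permuted; ρ=(1,1,1).

Folding the 18 weights λ_j+ρ into Ā_13 (reps in the given 3-coord order):

  λ_1+ρ ↦ (2, 3, 3) · λ_2+ρ ↦ (2, 3, 3) · λ_3+ρ ↦ (2, 3, 3) · λ_4+ρ ↦ (8, 4, 1) · λ_5+ρ ↦ (2, 3, 3) · λ_6+ρ ↦ (2, 3, 3) · λ_7+ρ ↦ (8, 0, 0) · λ_8+ρ ↦ (8, 0, 0) · λ_9+ρ ↦ (3, 1, 8) · λ_10+ρ ↦ (5, 6, 1) · λ_11+ρ ↦ (3, 1, 8) · λ_12+ρ ↦ (5, 6, 1) · λ_13+ρ ↦ (8, 4, 1) · λ_14+ρ ↦ (6, 2, 0) · λ_15+ρ ↦ (8, 4, 1) · λ_16+ρ ↦ (5, 6, 1) · λ_17+ρ ↦ (8, 4, 1) · λ_18+ρ ↦ (3, 1, 8)

Partition of {1..18} into 6 W_13-dot-orbits:

[[1, 2, 3, 5, 6], [4, 13, 15, 17], [7, 8], [9, 11, 18], [10, 12, 16], [14]]
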